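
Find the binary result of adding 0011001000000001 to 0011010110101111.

Add column by column from the right: bit + bit + carry-in; write the sum mod 2, carry 1 when the sum is 2 or 3.
carry:  0110000000011110
        0011001000000001
+       0011010110101111
------------------------
       00110011110110000
(the carry out of the leftmost column, 0, becomes the leading bit)
Decimal check:
  0011001000000001 = 8192 + 4096 + 512 + 1 = 12801
  0011010110101111 = 8192 + 4096 + 1024 + 256 + 128 + 32 + 8 + 4 + 2 + 1 = 13743
  12801 + 13743 = 26544, and 00110011110110000 = 16384 + 8192 + 1024 + 512 + 256 + 128 + 32 + 16 = 26544 ✓



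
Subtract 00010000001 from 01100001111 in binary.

Method 1 - Direct subtraction (column by column from the right: bit − bit − borrow-in; if negative, add 2 and borrow 1 from the next column):
borrow: 00100000000
        01100001111
-       00010000001
-------------------
        01010001110

Method 2 - Add two's complement:
Two's complement of 00010000001: invert → 11101111110, add 1 → 11101111111
  01100001111
+ 11101111111
-------------
 101010001110  (end carry out of the top bit = 1)
Discarding the end carry: 01010001110
Decimal check:
  01100001111 = 512 + 256 + 8 + 4 + 2 + 1 = 783
  00010000001 = 128 + 1 = 129
  783 - 129 = 654, and 01010001110 = 512 + 128 + 8 + 4 + 2 = 654 ✓



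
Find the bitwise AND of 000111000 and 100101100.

AND: 1 only when both bits are 1
  000111000
& 100101100
-----------
  000101000
Decimal: 56 & 300 = 40



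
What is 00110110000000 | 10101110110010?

OR: 1 when either bit is 1
  00110110000000
| 10101110110010
----------------
  10111110110010
Decimal: 3456 | 11186 = 12210



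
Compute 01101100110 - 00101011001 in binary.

Method 1 - Direct subtraction (column by column from the right: bit − bit − borrow-in; if negative, add 2 and borrow 1 from the next column):
borrow: 00000110010
        01101100110
-       00101011001
-------------------
        01000001101

Method 2 - Add two's complement:
Two's complement of 00101011001: invert → 11010100110, add 1 → 11010100111
  01101100110
+ 11010100111
-------------
 101000001101  (end carry out of the top bit = 1)
Discarding the end carry: 01000001101
Decimal check:
  01101100110 = 512 + 256 + 64 + 32 + 4 + 2 = 870
  00101011001 = 256 + 64 + 16 + 8 + 1 = 345
  870 - 345 = 525, and 01000001101 = 512 + 8 + 4 + 1 = 525 ✓



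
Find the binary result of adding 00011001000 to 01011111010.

Add column by column from the right: bit + bit + carry-in; write the sum mod 2, carry 1 when the sum is 2 or 3.
carry:  00111110000
        00011001000
+       01011111010
-------------------
       001111000010
(the carry out of the leftmost column, 0, becomes the leading bit)
Decimal check:
  00011001000 = 128 + 64 + 8 = 200
  01011111010 = 512 + 128 + 64 + 32 + 16 + 8 + 2 = 762
  200 + 762 = 962, and 001111000010 = 512 + 256 + 128 + 64 + 2 = 962 ✓



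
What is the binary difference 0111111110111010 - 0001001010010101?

Method 1 - Direct subtraction (column by column from the right: bit − bit − borrow-in; if negative, add 2 and borrow 1 from the next column):
borrow: 0000000000001010
        0111111110111010
-       0001001010010101
------------------------
        0110110100100101

Method 2 - Add two's complement:
Two's complement of 0001001010010101: invert → 1110110101101010, add 1 → 1110110101101011
  0111111110111010
+ 1110110101101011
------------------
 10110110100100101  (end carry out of the top bit = 1)
Discarding the end carry: 0110110100100101
Decimal check:
  0111111110111010 = 16384 + 8192 + 4096 + 2048 + 1024 + 512 + 256 + 128 + 32 + 16 + 8 + 2 = 32698
  0001001010010101 = 4096 + 512 + 128 + 16 + 4 + 1 = 4757
  32698 - 4757 = 27941, and 0110110100100101 = 16384 + 8192 + 2048 + 1024 + 256 + 32 + 4 + 1 = 27941 ✓



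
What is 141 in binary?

Using repeated division by 2:
141 ÷ 2 = 70 remainder 1
70 ÷ 2 = 35 remainder 0
35 ÷ 2 = 17 remainder 1
17 ÷ 2 = 8 remainder 1
8 ÷ 2 = 4 remainder 0
4 ÷ 2 = 2 remainder 0
2 ÷ 2 = 1 remainder 0
1 ÷ 2 = 0 remainder 1
Reading remainders bottom to top: 10001101



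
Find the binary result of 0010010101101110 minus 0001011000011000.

Method 1 - Direct subtraction (column by column from the right: bit − bit − borrow-in; if negative, add 2 and borrow 1 from the next column):
borrow: 0011110000100000
        0010010101101110
-       0001011000011000
------------------------
        0000111101010110

Method 2 - Add two's complement:
Two's complement of 0001011000011000: invert → 1110100111100111, add 1 → 1110100111101000
  0010010101101110
+ 1110100111101000
------------------
 10000111101010110  (end carry out of the top bit = 1)
Discarding the end carry: 0000111101010110
Decimal check:
  0010010101101110 = 8192 + 1024 + 256 + 64 + 32 + 8 + 4 + 2 = 9582
  0001011000011000 = 4096 + 1024 + 512 + 16 + 8 = 5656
  9582 - 5656 = 3926, and 0000111101010110 = 2048 + 1024 + 512 + 256 + 64 + 16 + 4 + 2 = 3926 ✓



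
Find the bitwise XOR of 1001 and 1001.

XOR: 1 when bits differ
  1001
^ 1001
------
  0000
Decimal: 9 ^ 9 = 0



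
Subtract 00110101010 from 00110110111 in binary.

Method 1 - Direct subtraction (column by column from the right: bit − bit − borrow-in; if negative, add 2 and borrow 1 from the next column):
borrow: 00000010000
        00110110111
-       00110101010
-------------------
        00000001101

Method 2 - Add two's complement:
Two's complement of 00110101010: invert → 11001010101, add 1 → 11001010110
  00110110111
+ 11001010110
-------------
 100000001101  (end carry out of the top bit = 1)
Discarding the end carry: 00000001101
Decimal check:
  00110110111 = 256 + 128 + 32 + 16 + 4 + 2 + 1 = 439
  00110101010 = 256 + 128 + 32 + 8 + 2 = 426
  439 - 426 = 13, and 00000001101 = 8 + 4 + 1 = 13 ✓



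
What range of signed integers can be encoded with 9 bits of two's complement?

For 9-bit two's complement:
Minimum: -2^8 = -256
Maximum: 2^8 - 1 = 255



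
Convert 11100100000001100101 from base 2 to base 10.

Sum of powers of 2 for each 1-bit:
2^0 + 2^2 + 2^5 + 2^6 + 2^14 + 2^17 + 2^18 + 2^19
= 1 + 4 + 32 + 64 + 16384 + 131072 + 262144 + 524288
= 933989



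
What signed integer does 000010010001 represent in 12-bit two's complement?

Binary: 000010010001
Sign bit: 0 (non-negative)
Read directly as an unsigned value:
000010010001 = 128 + 16 + 1 = 145
Value: 145



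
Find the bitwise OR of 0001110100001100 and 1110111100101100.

OR: 1 when either bit is 1
  0001110100001100
| 1110111100101100
------------------
  1111111100101100
Decimal: 7436 | 61228 = 65324



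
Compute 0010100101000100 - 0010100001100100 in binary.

Method 1 - Direct subtraction (column by column from the right: bit − bit − borrow-in; if negative, add 2 and borrow 1 from the next column):
borrow: 0000000111000000
        0010100101000100
-       0010100001100100
------------------------
        0000000011100000

Method 2 - Add two's complement:
Two's complement of 0010100001100100: invert → 1101011110011011, add 1 → 1101011110011100
  0010100101000100
+ 1101011110011100
------------------
 10000000011100000  (end carry out of the top bit = 1)
Discarding the end carry: 0000000011100000
Decimal check:
  0010100101000100 = 8192 + 2048 + 256 + 64 + 4 = 10564
  0010100001100100 = 8192 + 2048 + 64 + 32 + 4 = 10340
  10564 - 10340 = 224, and 0000000011100000 = 128 + 64 + 32 = 224 ✓



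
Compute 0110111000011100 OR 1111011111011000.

OR: 1 when either bit is 1
  0110111000011100
| 1111011111011000
------------------
  1111111111011100
Decimal: 28188 | 63448 = 65500



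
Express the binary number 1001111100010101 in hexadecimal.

Group into 4-bit nibbles from right:
  1001 = 9
  1111 = F
  0001 = 1
  0101 = 5
Result: 9F15



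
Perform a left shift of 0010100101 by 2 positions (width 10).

Original: 0010100101 (decimal 165)
Shift left by 2 positions
Append 2 zeros on the right
Result: 1010010100 (decimal 660)
Equivalent: 165 << 2 = 165 × 2^2 = 660



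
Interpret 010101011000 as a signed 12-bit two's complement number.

Binary: 010101011000
Sign bit: 0 (non-negative)
Read directly as an unsigned value:
010101011000 = 1024 + 256 + 64 + 16 + 8 = 1368
Value: 1368



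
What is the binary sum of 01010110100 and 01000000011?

Add column by column from the right: bit + bit + carry-in; write the sum mod 2, carry 1 when the sum is 2 or 3.
carry:  10000000000
        01010110100
+       01000000011
-------------------
       010010110111
(the carry out of the leftmost column, 0, becomes the leading bit)
Decimal check:
  01010110100 = 512 + 128 + 32 + 16 + 4 = 692
  01000000011 = 512 + 2 + 1 = 515
  692 + 515 = 1207, and 010010110111 = 1024 + 128 + 32 + 16 + 4 + 2 + 1 = 1207 ✓



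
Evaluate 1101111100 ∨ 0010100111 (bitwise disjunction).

OR: 1 when either bit is 1
  1101111100
| 0010100111
------------
  1111111111
Decimal: 892 | 167 = 1023



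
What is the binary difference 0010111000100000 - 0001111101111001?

Method 1 - Direct subtraction (column by column from the right: bit − bit − borrow-in; if negative, add 2 and borrow 1 from the next column):
borrow: 0011111111111110
        0010111000100000
-       0001111101111001
------------------------
        0000111010100111

Method 2 - Add two's complement:
Two's complement of 0001111101111001: invert → 1110000010000110, add 1 → 1110000010000111
  0010111000100000
+ 1110000010000111
------------------
 10000111010100111  (end carry out of the top bit = 1)
Discarding the end carry: 0000111010100111
Decimal check:
  0010111000100000 = 8192 + 2048 + 1024 + 512 + 32 = 11808
  0001111101111001 = 4096 + 2048 + 1024 + 512 + 256 + 64 + 32 + 16 + 8 + 1 = 8057
  11808 - 8057 = 3751, and 0000111010100111 = 2048 + 1024 + 512 + 128 + 32 + 4 + 2 + 1 = 3751 ✓



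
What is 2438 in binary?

Using repeated division by 2:
2438 ÷ 2 = 1219 remainder 0
1219 ÷ 2 = 609 remainder 1
609 ÷ 2 = 304 remainder 1
304 ÷ 2 = 152 remainder 0
152 ÷ 2 = 76 remainder 0
76 ÷ 2 = 38 remainder 0
38 ÷ 2 = 19 remainder 0
19 ÷ 2 = 9 remainder 1
9 ÷ 2 = 4 remainder 1
4 ÷ 2 = 2 remainder 0
2 ÷ 2 = 1 remainder 0
1 ÷ 2 = 0 remainder 1
Reading remainders bottom to top: 100110000110



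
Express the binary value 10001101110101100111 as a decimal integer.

Sum of powers of 2 for each 1-bit:
2^0 + 2^1 + 2^2 + 2^5 + 2^6 + 2^8 + 2^10 + 2^11 + 2^12 + 2^14 + 2^15 + 2^19
= 1 + 2 + 4 + 32 + 64 + 256 + 1024 + 2048 + 4096 + 16384 + 32768 + 524288
= 580967



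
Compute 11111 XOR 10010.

XOR: 1 when bits differ
  11111
^ 10010
-------
  01101
Decimal: 31 ^ 18 = 13



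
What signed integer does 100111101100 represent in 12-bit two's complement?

Binary: 100111101100
Sign bit: 1 (negative)
Invert: 011000010011
Add 1:  011000010100
Magnitude: 011000010100 = 1024 + 512 + 16 + 4 = 1556
Value: -1556



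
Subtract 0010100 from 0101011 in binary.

Method 1 - Direct subtraction (column by column from the right: bit − bit − borrow-in; if negative, add 2 and borrow 1 from the next column):
borrow: 0101000
        0101011
-       0010100
---------------
        0010111

Method 2 - Add two's complement:
Two's complement of 0010100: invert → 1101011, add 1 → 1101100
  0101011
+ 1101100
---------
 10010111  (end carry out of the top bit = 1)
Discarding the end carry: 0010111
Decimal check:
  0101011 = 32 + 8 + 2 + 1 = 43
  0010100 = 16 + 4 = 20
  43 - 20 = 23, and 0010111 = 16 + 4 + 2 + 1 = 23 ✓



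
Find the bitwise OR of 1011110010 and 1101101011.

OR: 1 when either bit is 1
  1011110010
| 1101101011
------------
  1111111011
Decimal: 754 | 875 = 1019



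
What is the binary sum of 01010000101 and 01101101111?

Add column by column from the right: bit + bit + carry-in; write the sum mod 2, carry 1 when the sum is 2 or 3.
carry:  10000011110
        01010000101
+       01101101111
-------------------
       010111110100
(the carry out of the leftmost column, 0, becomes the leading bit)
Decimal check:
  01010000101 = 512 + 128 + 4 + 1 = 645
  01101101111 = 512 + 256 + 64 + 32 + 8 + 4 + 2 + 1 = 879
  645 + 879 = 1524, and 010111110100 = 1024 + 256 + 128 + 64 + 32 + 16 + 4 = 1524 ✓



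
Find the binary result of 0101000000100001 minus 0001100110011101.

Method 1 - Direct subtraction (column by column from the right: bit − bit − borrow-in; if negative, add 2 and borrow 1 from the next column):
borrow: 0111111100111000
        0101000000100001
-       0001100110011101
------------------------
        0011011010000100

Method 2 - Add two's complement:
Two's complement of 0001100110011101: invert → 1110011001100010, add 1 → 1110011001100011
  0101000000100001
+ 1110011001100011
------------------
 10011011010000100  (end carry out of the top bit = 1)
Discarding the end carry: 0011011010000100
Decimal check:
  0101000000100001 = 16384 + 4096 + 32 + 1 = 20513
  0001100110011101 = 4096 + 2048 + 256 + 128 + 16 + 8 + 4 + 1 = 6557
  20513 - 6557 = 13956, and 0011011010000100 = 8192 + 4096 + 1024 + 512 + 128 + 4 = 13956 ✓



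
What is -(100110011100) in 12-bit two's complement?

Original (sign bit 1, negative): 100110011100
Step 1 - Invert all bits: 011001100011
Step 2 - Add 1: 011001100100
Verification: 100110011100 + 011001100100 = 1000000000000; discarding the end carry (carry out of the top bit) leaves the 12-bit value 000000000000, as required for x + (-x)



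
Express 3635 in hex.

Using repeated division by 16 (digits 10–15 are A–F):
3635 ÷ 16 = 227 remainder 3
227 ÷ 16 = 14 remainder 3
14 ÷ 16 = 0 remainder 14 (E)
Reading remainders bottom to top: E33



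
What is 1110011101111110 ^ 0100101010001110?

XOR: 1 when bits differ
  1110011101111110
^ 0100101010001110
------------------
  1010110111110000
Decimal: 59262 ^ 19086 = 44528



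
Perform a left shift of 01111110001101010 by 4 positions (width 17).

Original: 01111110001101010 (decimal 64618)
Shift left by 4 positions
Append 4 zeros on the right and drop the 4 high bits that overflow the 17-bit width
Result: 11100011010100000 (decimal 116384)
Equivalent: 64618 << 4 = 64618 × 2^4 = 1033888, truncated to 17 bits = 116384



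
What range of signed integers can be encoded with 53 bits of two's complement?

For 53-bit two's complement:
Minimum: -2^52 = -4503599627370496
Maximum: 2^52 - 1 = 4503599627370495



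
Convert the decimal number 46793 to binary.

Using repeated division by 2:
46793 ÷ 2 = 23396 remainder 1
23396 ÷ 2 = 11698 remainder 0
11698 ÷ 2 = 5849 remainder 0
5849 ÷ 2 = 2924 remainder 1
2924 ÷ 2 = 1462 remainder 0
1462 ÷ 2 = 731 remainder 0
731 ÷ 2 = 365 remainder 1
365 ÷ 2 = 182 remainder 1
182 ÷ 2 = 91 remainder 0
91 ÷ 2 = 45 remainder 1
45 ÷ 2 = 22 remainder 1
22 ÷ 2 = 11 remainder 0
11 ÷ 2 = 5 remainder 1
5 ÷ 2 = 2 remainder 1
2 ÷ 2 = 1 remainder 0
1 ÷ 2 = 0 remainder 1
Reading remainders bottom to top: 1011011011001001



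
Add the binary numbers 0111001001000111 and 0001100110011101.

Add column by column from the right: bit + bit + carry-in; write the sum mod 2, carry 1 when the sum is 2 or 3.
carry:  1110000000111110
        0111001001000111
+       0001100110011101
------------------------
       01000101111100100
(the carry out of the leftmost column, 0, becomes the leading bit)
Decimal check:
  0111001001000111 = 16384 + 8192 + 4096 + 512 + 64 + 4 + 2 + 1 = 29255
  0001100110011101 = 4096 + 2048 + 256 + 128 + 16 + 8 + 4 + 1 = 6557
  29255 + 6557 = 35812, and 01000101111100100 = 32768 + 2048 + 512 + 256 + 128 + 64 + 32 + 4 = 35812 ✓



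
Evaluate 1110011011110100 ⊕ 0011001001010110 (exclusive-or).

XOR: 1 when bits differ
  1110011011110100
^ 0011001001010110
------------------
  1101010010100010
Decimal: 59124 ^ 12886 = 54434



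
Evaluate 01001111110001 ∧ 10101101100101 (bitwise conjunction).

AND: 1 only when both bits are 1
  01001111110001
& 10101101100101
----------------
  00001101100001
Decimal: 5105 & 11109 = 865



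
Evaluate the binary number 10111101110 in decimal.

Sum of powers of 2 for each 1-bit:
2^1 + 2^2 + 2^3 + 2^5 + 2^6 + 2^7 + 2^8 + 2^10
= 2 + 4 + 8 + 32 + 64 + 128 + 256 + 1024
= 1518



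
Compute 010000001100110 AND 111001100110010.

AND: 1 only when both bits are 1
  010000001100110
& 111001100110010
-----------------
  010000000100010
Decimal: 8294 & 29490 = 8226



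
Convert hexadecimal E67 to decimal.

Expand by place value (powers of 16):
Digit values: E = 14
E67 = 14 × 16^2 + 6 × 16^1 + 7 × 16^0
= 14 × 256 + 6 × 16 + 7 × 1
= 3584 + 96 + 7
= 3687



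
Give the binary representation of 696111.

Using repeated division by 2:
696111 ÷ 2 = 348055 remainder 1
348055 ÷ 2 = 174027 remainder 1
174027 ÷ 2 = 87013 remainder 1
87013 ÷ 2 = 43506 remainder 1
43506 ÷ 2 = 21753 remainder 0
21753 ÷ 2 = 10876 remainder 1
10876 ÷ 2 = 5438 remainder 0
5438 ÷ 2 = 2719 remainder 0
2719 ÷ 2 = 1359 remainder 1
1359 ÷ 2 = 679 remainder 1
679 ÷ 2 = 339 remainder 1
339 ÷ 2 = 169 remainder 1
169 ÷ 2 = 84 remainder 1
84 ÷ 2 = 42 remainder 0
42 ÷ 2 = 21 remainder 0
21 ÷ 2 = 10 remainder 1
10 ÷ 2 = 5 remainder 0
5 ÷ 2 = 2 remainder 1
2 ÷ 2 = 1 remainder 0
1 ÷ 2 = 0 remainder 1
Reading remainders bottom to top: 10101001111100101111



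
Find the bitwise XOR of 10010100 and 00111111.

XOR: 1 when bits differ
  10010100
^ 00111111
----------
  10101011
Decimal: 148 ^ 63 = 171



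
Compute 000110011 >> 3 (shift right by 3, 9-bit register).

Original: 000110011 (decimal 51)
Shift right by 3 positions
Drop the 3 low bits; fill with zeros on the left
Result: 000000110 (decimal 6)
Equivalent: 51 >> 3 = 51 ÷ 2^3 = 6



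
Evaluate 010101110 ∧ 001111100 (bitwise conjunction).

AND: 1 only when both bits are 1
  010101110
& 001111100
-----------
  000101100
Decimal: 174 & 124 = 44



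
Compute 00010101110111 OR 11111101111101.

OR: 1 when either bit is 1
  00010101110111
| 11111101111101
----------------
  11111101111111
Decimal: 1399 | 16253 = 16255



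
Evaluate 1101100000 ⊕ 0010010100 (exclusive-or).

XOR: 1 when bits differ
  1101100000
^ 0010010100
------------
  1111110100
Decimal: 864 ^ 148 = 1012



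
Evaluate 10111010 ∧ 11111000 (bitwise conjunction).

AND: 1 only when both bits are 1
  10111010
& 11111000
----------
  10111000
Decimal: 186 & 248 = 184



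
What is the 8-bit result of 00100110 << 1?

Original: 00100110 (decimal 38)
Shift left by 1 position
Append 1 zero on the right
Result: 01001100 (decimal 76)
Equivalent: 38 << 1 = 38 × 2^1 = 76



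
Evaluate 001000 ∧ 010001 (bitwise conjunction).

AND: 1 only when both bits are 1
  001000
& 010001
--------
  000000
Decimal: 8 & 17 = 0



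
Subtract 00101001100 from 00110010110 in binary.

Method 1 - Direct subtraction (column by column from the right: bit − bit − borrow-in; if negative, add 2 and borrow 1 from the next column):
borrow: 00010010000
        00110010110
-       00101001100
-------------------
        00001001010

Method 2 - Add two's complement:
Two's complement of 00101001100: invert → 11010110011, add 1 → 11010110100
  00110010110
+ 11010110100
-------------
 100001001010  (end carry out of the top bit = 1)
Discarding the end carry: 00001001010
Decimal check:
  00110010110 = 256 + 128 + 16 + 4 + 2 = 406
  00101001100 = 256 + 64 + 8 + 4 = 332
  406 - 332 = 74, and 00001001010 = 64 + 8 + 2 = 74 ✓



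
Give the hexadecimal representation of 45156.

Using repeated division by 16 (digits 10–15 are A–F):
45156 ÷ 16 = 2822 remainder 4
2822 ÷ 16 = 176 remainder 6
176 ÷ 16 = 11 remainder 0
11 ÷ 16 = 0 remainder 11 (B)
Reading remainders bottom to top: B064



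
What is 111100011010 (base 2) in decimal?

Sum of powers of 2 for each 1-bit:
2^1 + 2^3 + 2^4 + 2^8 + 2^9 + 2^10 + 2^11
= 2 + 8 + 16 + 256 + 512 + 1024 + 2048
= 3866



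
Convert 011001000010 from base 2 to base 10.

Sum of powers of 2 for each 1-bit:
2^1 + 2^6 + 2^9 + 2^10
= 2 + 64 + 512 + 1024
= 1602



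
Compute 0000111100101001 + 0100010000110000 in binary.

Add column by column from the right: bit + bit + carry-in; write the sum mod 2, carry 1 when the sum is 2 or 3.
carry:  0001100001000000
        0000111100101001
+       0100010000110000
------------------------
       00101001101011001
(the carry out of the leftmost column, 0, becomes the leading bit)
Decimal check:
  0000111100101001 = 2048 + 1024 + 512 + 256 + 32 + 8 + 1 = 3881
  0100010000110000 = 16384 + 1024 + 32 + 16 = 17456
  3881 + 17456 = 21337, and 00101001101011001 = 16384 + 4096 + 512 + 256 + 64 + 16 + 8 + 1 = 21337 ✓



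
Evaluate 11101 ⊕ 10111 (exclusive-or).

XOR: 1 when bits differ
  11101
^ 10111
-------
  01010
Decimal: 29 ^ 23 = 10



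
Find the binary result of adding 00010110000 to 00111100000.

Add column by column from the right: bit + bit + carry-in; write the sum mod 2, carry 1 when the sum is 2 or 3.
carry:  01111000000
        00010110000
+       00111100000
-------------------
       001010010000
(the carry out of the leftmost column, 0, becomes the leading bit)
Decimal check:
  00010110000 = 128 + 32 + 16 = 176
  00111100000 = 256 + 128 + 64 + 32 = 480
  176 + 480 = 656, and 001010010000 = 512 + 128 + 16 = 656 ✓



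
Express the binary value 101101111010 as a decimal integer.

Sum of powers of 2 for each 1-bit:
2^1 + 2^3 + 2^4 + 2^5 + 2^6 + 2^8 + 2^9 + 2^11
= 2 + 8 + 16 + 32 + 64 + 256 + 512 + 2048
= 2938



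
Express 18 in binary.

Using repeated division by 2:
18 ÷ 2 = 9 remainder 0
9 ÷ 2 = 4 remainder 1
4 ÷ 2 = 2 remainder 0
2 ÷ 2 = 1 remainder 0
1 ÷ 2 = 0 remainder 1
Reading remainders bottom to top: 10010



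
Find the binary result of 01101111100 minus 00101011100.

Method 1 - Direct subtraction (column by column from the right: bit − bit − borrow-in; if negative, add 2 and borrow 1 from the next column):
borrow: 00000000000
        01101111100
-       00101011100
-------------------
        01000100000

Method 2 - Add two's complement:
Two's complement of 00101011100: invert → 11010100011, add 1 → 11010100100
  01101111100
+ 11010100100
-------------
 101000100000  (end carry out of the top bit = 1)
Discarding the end carry: 01000100000
Decimal check:
  01101111100 = 512 + 256 + 64 + 32 + 16 + 8 + 4 = 892
  00101011100 = 256 + 64 + 16 + 8 + 4 = 348
  892 - 348 = 544, and 01000100000 = 512 + 32 = 544 ✓



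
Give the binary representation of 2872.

Using repeated division by 2:
2872 ÷ 2 = 1436 remainder 0
1436 ÷ 2 = 718 remainder 0
718 ÷ 2 = 359 remainder 0
359 ÷ 2 = 179 remainder 1
179 ÷ 2 = 89 remainder 1
89 ÷ 2 = 44 remainder 1
44 ÷ 2 = 22 remainder 0
22 ÷ 2 = 11 remainder 0
11 ÷ 2 = 5 remainder 1
5 ÷ 2 = 2 remainder 1
2 ÷ 2 = 1 remainder 0
1 ÷ 2 = 0 remainder 1
Reading remainders bottom to top: 101100111000



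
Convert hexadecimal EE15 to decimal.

Expand by place value (powers of 16):
Digit values: E = 14
EE15 = 14 × 16^3 + 14 × 16^2 + 1 × 16^1 + 5 × 16^0
= 14 × 4096 + 14 × 256 + 1 × 16 + 5 × 1
= 57344 + 3584 + 16 + 5
= 60949



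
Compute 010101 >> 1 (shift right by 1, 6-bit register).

Original: 010101 (decimal 21)
Shift right by 1 position
Drop the 1 low bit; fill with zero on the left
Result: 001010 (decimal 10)
Equivalent: 21 >> 1 = 21 ÷ 2^1 = 10



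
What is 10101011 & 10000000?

AND: 1 only when both bits are 1
  10101011
& 10000000
----------
  10000000
Decimal: 171 & 128 = 128



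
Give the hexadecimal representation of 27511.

Using repeated division by 16 (digits 10–15 are A–F):
27511 ÷ 16 = 1719 remainder 7
1719 ÷ 16 = 107 remainder 7
107 ÷ 16 = 6 remainder 11 (B)
6 ÷ 16 = 0 remainder 6
Reading remainders bottom to top: 6B77



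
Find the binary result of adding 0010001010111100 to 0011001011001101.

Add column by column from the right: bit + bit + carry-in; write the sum mod 2, carry 1 when the sum is 2 or 3.
carry:  0100010111111000
        0010001010111100
+       0011001011001101
------------------------
       00101010110001001
(the carry out of the leftmost column, 0, becomes the leading bit)
Decimal check:
  0010001010111100 = 8192 + 512 + 128 + 32 + 16 + 8 + 4 = 8892
  0011001011001101 = 8192 + 4096 + 512 + 128 + 64 + 8 + 4 + 1 = 13005
  8892 + 13005 = 21897, and 00101010110001001 = 16384 + 4096 + 1024 + 256 + 128 + 8 + 1 = 21897 ✓



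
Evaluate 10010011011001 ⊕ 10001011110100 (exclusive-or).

XOR: 1 when bits differ
  10010011011001
^ 10001011110100
----------------
  00011000101101
Decimal: 9433 ^ 8948 = 1581



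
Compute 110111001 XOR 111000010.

XOR: 1 when bits differ
  110111001
^ 111000010
-----------
  001111011
Decimal: 441 ^ 450 = 123



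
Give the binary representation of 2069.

Using repeated division by 2:
2069 ÷ 2 = 1034 remainder 1
1034 ÷ 2 = 517 remainder 0
517 ÷ 2 = 258 remainder 1
258 ÷ 2 = 129 remainder 0
129 ÷ 2 = 64 remainder 1
64 ÷ 2 = 32 remainder 0
32 ÷ 2 = 16 remainder 0
16 ÷ 2 = 8 remainder 0
8 ÷ 2 = 4 remainder 0
4 ÷ 2 = 2 remainder 0
2 ÷ 2 = 1 remainder 0
1 ÷ 2 = 0 remainder 1
Reading remainders bottom to top: 100000010101



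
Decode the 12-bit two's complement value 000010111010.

Binary: 000010111010
Sign bit: 0 (non-negative)
Read directly as an unsigned value:
000010111010 = 128 + 32 + 16 + 8 + 2 = 186
Value: 186



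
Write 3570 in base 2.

Using repeated division by 2:
3570 ÷ 2 = 1785 remainder 0
1785 ÷ 2 = 892 remainder 1
892 ÷ 2 = 446 remainder 0
446 ÷ 2 = 223 remainder 0
223 ÷ 2 = 111 remainder 1
111 ÷ 2 = 55 remainder 1
55 ÷ 2 = 27 remainder 1
27 ÷ 2 = 13 remainder 1
13 ÷ 2 = 6 remainder 1
6 ÷ 2 = 3 remainder 0
3 ÷ 2 = 1 remainder 1
1 ÷ 2 = 0 remainder 1
Reading remainders bottom to top: 110111110010



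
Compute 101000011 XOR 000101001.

XOR: 1 when bits differ
  101000011
^ 000101001
-----------
  101101010
Decimal: 323 ^ 41 = 362



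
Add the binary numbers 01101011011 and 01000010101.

Add column by column from the right: bit + bit + carry-in; write the sum mod 2, carry 1 when the sum is 2 or 3.
carry:  10000111110
        01101011011
+       01000010101
-------------------
       010101110000
(the carry out of the leftmost column, 0, becomes the leading bit)
Decimal check:
  01101011011 = 512 + 256 + 64 + 16 + 8 + 2 + 1 = 859
  01000010101 = 512 + 16 + 4 + 1 = 533
  859 + 533 = 1392, and 010101110000 = 1024 + 256 + 64 + 32 + 16 = 1392 ✓



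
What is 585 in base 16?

Using repeated division by 16 (digits 10–15 are A–F):
585 ÷ 16 = 36 remainder 9
36 ÷ 16 = 2 remainder 4
2 ÷ 16 = 0 remainder 2
Reading remainders bottom to top: 249



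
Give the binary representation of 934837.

Using repeated division by 2:
934837 ÷ 2 = 467418 remainder 1
467418 ÷ 2 = 233709 remainder 0
233709 ÷ 2 = 116854 remainder 1
116854 ÷ 2 = 58427 remainder 0
58427 ÷ 2 = 29213 remainder 1
29213 ÷ 2 = 14606 remainder 1
14606 ÷ 2 = 7303 remainder 0
7303 ÷ 2 = 3651 remainder 1
3651 ÷ 2 = 1825 remainder 1
1825 ÷ 2 = 912 remainder 1
912 ÷ 2 = 456 remainder 0
456 ÷ 2 = 228 remainder 0
228 ÷ 2 = 114 remainder 0
114 ÷ 2 = 57 remainder 0
57 ÷ 2 = 28 remainder 1
28 ÷ 2 = 14 remainder 0
14 ÷ 2 = 7 remainder 0
7 ÷ 2 = 3 remainder 1
3 ÷ 2 = 1 remainder 1
1 ÷ 2 = 0 remainder 1
Reading remainders bottom to top: 11100100001110110101



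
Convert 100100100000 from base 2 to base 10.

Sum of powers of 2 for each 1-bit:
2^5 + 2^8 + 2^11
= 32 + 256 + 2048
= 2336



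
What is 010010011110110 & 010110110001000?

AND: 1 only when both bits are 1
  010010011110110
& 010110110001000
-----------------
  010010010000000
Decimal: 9462 & 11656 = 9344



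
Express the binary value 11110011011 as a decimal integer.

Sum of powers of 2 for each 1-bit:
2^0 + 2^1 + 2^3 + 2^4 + 2^7 + 2^8 + 2^9 + 2^10
= 1 + 2 + 8 + 16 + 128 + 256 + 512 + 1024
= 1947



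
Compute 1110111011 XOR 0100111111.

XOR: 1 when bits differ
  1110111011
^ 0100111111
------------
  1010000100
Decimal: 955 ^ 319 = 644



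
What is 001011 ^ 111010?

XOR: 1 when bits differ
  001011
^ 111010
--------
  110001
Decimal: 11 ^ 58 = 49



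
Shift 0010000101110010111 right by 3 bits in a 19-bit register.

Original: 0010000101110010111 (decimal 68503)
Shift right by 3 positions
Drop the 3 low bits; fill with zeros on the left
Result: 0000010000101110010 (decimal 8562)
Equivalent: 68503 >> 3 = 68503 ÷ 2^3 = 8562



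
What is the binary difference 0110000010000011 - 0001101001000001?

Method 1 - Direct subtraction (column by column from the right: bit − bit − borrow-in; if negative, add 2 and borrow 1 from the next column):
borrow: 0011110010000000
        0110000010000011
-       0001101001000001
------------------------
        0100011001000010

Method 2 - Add two's complement:
Two's complement of 0001101001000001: invert → 1110010110111110, add 1 → 1110010110111111
  0110000010000011
+ 1110010110111111
------------------
 10100011001000010  (end carry out of the top bit = 1)
Discarding the end carry: 0100011001000010
Decimal check:
  0110000010000011 = 16384 + 8192 + 128 + 2 + 1 = 24707
  0001101001000001 = 4096 + 2048 + 512 + 64 + 1 = 6721
  24707 - 6721 = 17986, and 0100011001000010 = 16384 + 1024 + 512 + 64 + 2 = 17986 ✓



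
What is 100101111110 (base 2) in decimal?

Sum of powers of 2 for each 1-bit:
2^1 + 2^2 + 2^3 + 2^4 + 2^5 + 2^6 + 2^8 + 2^11
= 2 + 4 + 8 + 16 + 32 + 64 + 256 + 2048
= 2430



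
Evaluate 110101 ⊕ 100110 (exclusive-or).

XOR: 1 when bits differ
  110101
^ 100110
--------
  010011
Decimal: 53 ^ 38 = 19



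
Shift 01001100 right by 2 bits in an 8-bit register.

Original: 01001100 (decimal 76)
Shift right by 2 positions
Drop the 2 low bits; fill with zeros on the left
Result: 00010011 (decimal 19)
Equivalent: 76 >> 2 = 76 ÷ 2^2 = 19



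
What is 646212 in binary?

Using repeated division by 2:
646212 ÷ 2 = 323106 remainder 0
323106 ÷ 2 = 161553 remainder 0
161553 ÷ 2 = 80776 remainder 1
80776 ÷ 2 = 40388 remainder 0
40388 ÷ 2 = 20194 remainder 0
20194 ÷ 2 = 10097 remainder 0
10097 ÷ 2 = 5048 remainder 1
5048 ÷ 2 = 2524 remainder 0
2524 ÷ 2 = 1262 remainder 0
1262 ÷ 2 = 631 remainder 0
631 ÷ 2 = 315 remainder 1
315 ÷ 2 = 157 remainder 1
157 ÷ 2 = 78 remainder 1
78 ÷ 2 = 39 remainder 0
39 ÷ 2 = 19 remainder 1
19 ÷ 2 = 9 remainder 1
9 ÷ 2 = 4 remainder 1
4 ÷ 2 = 2 remainder 0
2 ÷ 2 = 1 remainder 0
1 ÷ 2 = 0 remainder 1
Reading remainders bottom to top: 10011101110001000100



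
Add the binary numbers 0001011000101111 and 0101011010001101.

Add column by column from the right: bit + bit + carry-in; write the sum mod 2, carry 1 when the sum is 2 or 3.
carry:  0010110000011110
        0001011000101111
+       0101011010001101
------------------------
       00110110010111100
(the carry out of the leftmost column, 0, becomes the leading bit)
Decimal check:
  0001011000101111 = 4096 + 1024 + 512 + 32 + 8 + 4 + 2 + 1 = 5679
  0101011010001101 = 16384 + 4096 + 1024 + 512 + 128 + 8 + 4 + 1 = 22157
  5679 + 22157 = 27836, and 00110110010111100 = 16384 + 8192 + 2048 + 1024 + 128 + 32 + 16 + 8 + 4 = 27836 ✓



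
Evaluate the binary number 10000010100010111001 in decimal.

Sum of powers of 2 for each 1-bit:
2^0 + 2^3 + 2^4 + 2^5 + 2^7 + 2^11 + 2^13 + 2^19
= 1 + 8 + 16 + 32 + 128 + 2048 + 8192 + 524288
= 534713



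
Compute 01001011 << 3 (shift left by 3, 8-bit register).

Original: 01001011 (decimal 75)
Shift left by 3 positions
Append 3 zeros on the right and drop the 3 high bits that overflow the 8-bit width
Result: 01011000 (decimal 88)
Equivalent: 75 << 3 = 75 × 2^3 = 600, truncated to 8 bits = 88



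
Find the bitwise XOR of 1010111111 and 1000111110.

XOR: 1 when bits differ
  1010111111
^ 1000111110
------------
  0010000001
Decimal: 703 ^ 574 = 129



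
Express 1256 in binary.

Using repeated division by 2:
1256 ÷ 2 = 628 remainder 0
628 ÷ 2 = 314 remainder 0
314 ÷ 2 = 157 remainder 0
157 ÷ 2 = 78 remainder 1
78 ÷ 2 = 39 remainder 0
39 ÷ 2 = 19 remainder 1
19 ÷ 2 = 9 remainder 1
9 ÷ 2 = 4 remainder 1
4 ÷ 2 = 2 remainder 0
2 ÷ 2 = 1 remainder 0
1 ÷ 2 = 0 remainder 1
Reading remainders bottom to top: 10011101000



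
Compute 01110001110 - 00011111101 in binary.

Method 1 - Direct subtraction (column by column from the right: bit − bit − borrow-in; if negative, add 2 and borrow 1 from the next column):
borrow: 00111100010
        01110001110
-       00011111101
-------------------
        01010010001

Method 2 - Add two's complement:
Two's complement of 00011111101: invert → 11100000010, add 1 → 11100000011
  01110001110
+ 11100000011
-------------
 101010010001  (end carry out of the top bit = 1)
Discarding the end carry: 01010010001
Decimal check:
  01110001110 = 512 + 256 + 128 + 8 + 4 + 2 = 910
  00011111101 = 128 + 64 + 32 + 16 + 8 + 4 + 1 = 253
  910 - 253 = 657, and 01010010001 = 512 + 128 + 16 + 1 = 657 ✓



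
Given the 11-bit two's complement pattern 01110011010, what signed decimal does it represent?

Binary: 01110011010
Sign bit: 0 (non-negative)
Read directly as an unsigned value:
01110011010 = 512 + 256 + 128 + 16 + 8 + 2 = 922
Value: 922



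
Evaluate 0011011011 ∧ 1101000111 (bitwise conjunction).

AND: 1 only when both bits are 1
  0011011011
& 1101000111
------------
  0001000011
Decimal: 219 & 839 = 67



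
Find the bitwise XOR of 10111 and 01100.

XOR: 1 when bits differ
  10111
^ 01100
-------
  11011
Decimal: 23 ^ 12 = 27



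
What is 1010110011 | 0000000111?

OR: 1 when either bit is 1
  1010110011
| 0000000111
------------
  1010110111
Decimal: 691 | 7 = 695



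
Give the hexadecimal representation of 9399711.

Using repeated division by 16 (digits 10–15 are A–F):
9399711 ÷ 16 = 587481 remainder 15 (F)
587481 ÷ 16 = 36717 remainder 9
36717 ÷ 16 = 2294 remainder 13 (D)
2294 ÷ 16 = 143 remainder 6
143 ÷ 16 = 8 remainder 15 (F)
8 ÷ 16 = 0 remainder 8
Reading remainders bottom to top: 8F6D9F



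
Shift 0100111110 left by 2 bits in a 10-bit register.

Original: 0100111110 (decimal 318)
Shift left by 2 positions
Append 2 zeros on the right and drop the 2 high bits that overflow the 10-bit width
Result: 0011111000 (decimal 248)
Equivalent: 318 << 2 = 318 × 2^2 = 1272, truncated to 10 bits = 248



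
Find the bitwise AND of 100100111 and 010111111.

AND: 1 only when both bits are 1
  100100111
& 010111111
-----------
  000100111
Decimal: 295 & 191 = 39



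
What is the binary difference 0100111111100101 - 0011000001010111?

Method 1 - Direct subtraction (column by column from the right: bit − bit − borrow-in; if negative, add 2 and borrow 1 from the next column):
borrow: 0110000000111100
        0100111111100101
-       0011000001010111
------------------------
        0001111110001110

Method 2 - Add two's complement:
Two's complement of 0011000001010111: invert → 1100111110101000, add 1 → 1100111110101001
  0100111111100101
+ 1100111110101001
------------------
 10001111110001110  (end carry out of the top bit = 1)
Discarding the end carry: 0001111110001110
Decimal check:
  0100111111100101 = 16384 + 2048 + 1024 + 512 + 256 + 128 + 64 + 32 + 4 + 1 = 20453
  0011000001010111 = 8192 + 4096 + 64 + 16 + 4 + 2 + 1 = 12375
  20453 - 12375 = 8078, and 0001111110001110 = 4096 + 2048 + 1024 + 512 + 256 + 128 + 8 + 4 + 2 = 8078 ✓



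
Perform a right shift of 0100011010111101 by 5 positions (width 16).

Original: 0100011010111101 (decimal 18109)
Shift right by 5 positions
Drop the 5 low bits; fill with zeros on the left
Result: 0000001000110101 (decimal 565)
Equivalent: 18109 >> 5 = 18109 ÷ 2^5 = 565



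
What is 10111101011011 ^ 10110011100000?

XOR: 1 when bits differ
  10111101011011
^ 10110011100000
----------------
  00001110111011
Decimal: 12123 ^ 11488 = 955



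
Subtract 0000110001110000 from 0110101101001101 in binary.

Method 1 - Direct subtraction (column by column from the right: bit − bit − borrow-in; if negative, add 2 and borrow 1 from the next column):
borrow: 0011100111100000
        0110101101001101
-       0000110001110000
------------------------
        0101111011011101

Method 2 - Add two's complement:
Two's complement of 0000110001110000: invert → 1111001110001111, add 1 → 1111001110010000
  0110101101001101
+ 1111001110010000
------------------
 10101111011011101  (end carry out of the top bit = 1)
Discarding the end carry: 0101111011011101
Decimal check:
  0110101101001101 = 16384 + 8192 + 2048 + 512 + 256 + 64 + 8 + 4 + 1 = 27469
  0000110001110000 = 2048 + 1024 + 64 + 32 + 16 = 3184
  27469 - 3184 = 24285, and 0101111011011101 = 16384 + 4096 + 2048 + 1024 + 512 + 128 + 64 + 16 + 8 + 4 + 1 = 24285 ✓



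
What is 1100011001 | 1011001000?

OR: 1 when either bit is 1
  1100011001
| 1011001000
------------
  1111011001
Decimal: 793 | 712 = 985



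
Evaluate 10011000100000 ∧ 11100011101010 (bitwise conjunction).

AND: 1 only when both bits are 1
  10011000100000
& 11100011101010
----------------
  10000000100000
Decimal: 9760 & 14570 = 8224



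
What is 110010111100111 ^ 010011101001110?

XOR: 1 when bits differ
  110010111100111
^ 010011101001110
-----------------
  100001010101001
Decimal: 26087 ^ 10062 = 17065



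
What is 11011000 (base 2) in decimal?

Sum of powers of 2 for each 1-bit:
2^3 + 2^4 + 2^6 + 2^7
= 8 + 16 + 64 + 128
= 216



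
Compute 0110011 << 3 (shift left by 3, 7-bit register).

Original: 0110011 (decimal 51)
Shift left by 3 positions
Append 3 zeros on the right and drop the 3 high bits that overflow the 7-bit width
Result: 0011000 (decimal 24)
Equivalent: 51 << 3 = 51 × 2^3 = 408, truncated to 7 bits = 24



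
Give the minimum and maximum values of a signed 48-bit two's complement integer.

For 48-bit two's complement:
Minimum: -2^47 = -140737488355328
Maximum: 2^47 - 1 = 140737488355327



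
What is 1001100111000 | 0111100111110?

OR: 1 when either bit is 1
  1001100111000
| 0111100111110
---------------
  1111100111110
Decimal: 4920 | 3902 = 7998



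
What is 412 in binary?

Using repeated division by 2:
412 ÷ 2 = 206 remainder 0
206 ÷ 2 = 103 remainder 0
103 ÷ 2 = 51 remainder 1
51 ÷ 2 = 25 remainder 1
25 ÷ 2 = 12 remainder 1
12 ÷ 2 = 6 remainder 0
6 ÷ 2 = 3 remainder 0
3 ÷ 2 = 1 remainder 1
1 ÷ 2 = 0 remainder 1
Reading remainders bottom to top: 110011100



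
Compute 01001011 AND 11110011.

AND: 1 only when both bits are 1
  01001011
& 11110011
----------
  01000011
Decimal: 75 & 243 = 67



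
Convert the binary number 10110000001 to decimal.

Sum of powers of 2 for each 1-bit:
2^0 + 2^7 + 2^8 + 2^10
= 1 + 128 + 256 + 1024
= 1409



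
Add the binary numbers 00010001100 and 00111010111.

Add column by column from the right: bit + bit + carry-in; write the sum mod 2, carry 1 when the sum is 2 or 3.
carry:  01100111000
        00010001100
+       00111010111
-------------------
       001001100011
(the carry out of the leftmost column, 0, becomes the leading bit)
Decimal check:
  00010001100 = 128 + 8 + 4 = 140
  00111010111 = 256 + 128 + 64 + 16 + 4 + 2 + 1 = 471
  140 + 471 = 611, and 001001100011 = 512 + 64 + 32 + 2 + 1 = 611 ✓



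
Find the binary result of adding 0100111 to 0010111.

Add column by column from the right: bit + bit + carry-in; write the sum mod 2, carry 1 when the sum is 2 or 3.
carry:  0001110
        0100111
+       0010111
---------------
       00111110
(the carry out of the leftmost column, 0, becomes the leading bit)
Decimal check:
  0100111 = 32 + 4 + 2 + 1 = 39
  0010111 = 16 + 4 + 2 + 1 = 23
  39 + 23 = 62, and 00111110 = 32 + 16 + 8 + 4 + 2 = 62 ✓



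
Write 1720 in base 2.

Using repeated division by 2:
1720 ÷ 2 = 860 remainder 0
860 ÷ 2 = 430 remainder 0
430 ÷ 2 = 215 remainder 0
215 ÷ 2 = 107 remainder 1
107 ÷ 2 = 53 remainder 1
53 ÷ 2 = 26 remainder 1
26 ÷ 2 = 13 remainder 0
13 ÷ 2 = 6 remainder 1
6 ÷ 2 = 3 remainder 0
3 ÷ 2 = 1 remainder 1
1 ÷ 2 = 0 remainder 1
Reading remainders bottom to top: 11010111000

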